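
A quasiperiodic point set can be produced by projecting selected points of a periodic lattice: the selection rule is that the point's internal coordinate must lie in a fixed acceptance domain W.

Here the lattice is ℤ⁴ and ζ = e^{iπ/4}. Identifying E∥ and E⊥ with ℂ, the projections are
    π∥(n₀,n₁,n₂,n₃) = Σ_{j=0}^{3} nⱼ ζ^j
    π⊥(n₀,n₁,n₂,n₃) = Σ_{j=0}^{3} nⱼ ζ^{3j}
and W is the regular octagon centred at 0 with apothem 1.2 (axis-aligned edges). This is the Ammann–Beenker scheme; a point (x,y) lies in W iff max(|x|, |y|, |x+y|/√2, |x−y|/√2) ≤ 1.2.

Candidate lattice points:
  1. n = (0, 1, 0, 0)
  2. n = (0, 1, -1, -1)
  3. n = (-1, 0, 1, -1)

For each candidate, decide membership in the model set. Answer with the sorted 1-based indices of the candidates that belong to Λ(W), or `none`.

1

π⊥(n) = n₀ + n₁ζ³ + n₂ζ⁶ + n₃ζ⁹ where ζ = e^{iπ/4}.
candidate 1: n = (0, 1, 0, 0) → π⊥ ≈ (-0.70711, +0.70711); max(|x|,|y|,|x±y|/√2) = 1.00000 ≤ 1.2 ⇒ ∈ W
candidate 2: n = (0, 1, -1, -1) → π⊥ ≈ (-1.41421, +1.00000); max(|x|,|y|,|x±y|/√2) = 1.70711 > 1.2 ⇒ ∉ W
candidate 3: n = (-1, 0, 1, -1) → π⊥ ≈ (-1.70711, -1.70711); max(|x|,|y|,|x±y|/√2) = 2.41421 > 1.2 ⇒ ∉ W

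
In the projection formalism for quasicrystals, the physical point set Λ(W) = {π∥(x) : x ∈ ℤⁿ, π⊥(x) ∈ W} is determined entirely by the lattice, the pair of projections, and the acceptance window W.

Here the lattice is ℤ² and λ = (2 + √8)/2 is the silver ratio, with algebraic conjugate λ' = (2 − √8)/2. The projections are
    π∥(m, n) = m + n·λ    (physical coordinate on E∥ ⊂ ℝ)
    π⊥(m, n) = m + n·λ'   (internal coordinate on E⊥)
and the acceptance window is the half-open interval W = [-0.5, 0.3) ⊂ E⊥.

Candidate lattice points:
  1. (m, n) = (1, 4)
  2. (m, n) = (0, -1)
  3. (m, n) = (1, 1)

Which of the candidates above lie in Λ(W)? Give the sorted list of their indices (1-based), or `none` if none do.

none

λ' = (2−√8)/2 ≈ -0.4142.
#1 (1,4): internal coord 1 + (4)·λ' = -0.6569; -0.6569 ∉ [-0.5, 0.3) → out
#2 (0,-1): internal coord 0 + (-1)·λ' = +0.4142; +0.4142 ∉ [-0.5, 0.3) → out
#3 (1,1): internal coord 1 + (1)·λ' = +0.5858; +0.5858 ∉ [-0.5, 0.3) → out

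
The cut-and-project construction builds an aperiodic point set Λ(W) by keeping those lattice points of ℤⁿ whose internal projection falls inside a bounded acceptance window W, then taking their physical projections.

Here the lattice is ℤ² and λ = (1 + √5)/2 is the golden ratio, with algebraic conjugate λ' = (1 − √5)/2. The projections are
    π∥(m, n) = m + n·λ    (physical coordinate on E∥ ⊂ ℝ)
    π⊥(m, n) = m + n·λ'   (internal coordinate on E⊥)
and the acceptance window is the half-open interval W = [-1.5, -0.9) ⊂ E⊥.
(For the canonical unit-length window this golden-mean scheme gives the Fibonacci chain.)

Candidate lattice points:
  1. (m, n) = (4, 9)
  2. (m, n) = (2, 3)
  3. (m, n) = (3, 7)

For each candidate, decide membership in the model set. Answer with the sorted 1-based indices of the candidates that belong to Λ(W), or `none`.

3

Compute λ' = (1−√5)/2 = -0.61803, so π⊥(m,n) = m -0.61803·n.
candidate 1: (m,n)=(4,9) → π∥ = 4+9·λ ≈ 18.56231, π⊥ = 4+9·λ' ≈ -1.56231 ∉ [-1.5, -0.9) ⇒ out
candidate 2: (m,n)=(2,3) → π∥ = 2+3·λ ≈ 6.85410, π⊥ = 2+3·λ' ≈ 0.14590 ∉ [-1.5, -0.9) ⇒ out
candidate 3: (m,n)=(3,7) → π∥ = 3+7·λ ≈ 14.32624, π⊥ = 3+7·λ' ≈ -1.32624 ∈ [-1.5, -0.9) ⇒ IN Λ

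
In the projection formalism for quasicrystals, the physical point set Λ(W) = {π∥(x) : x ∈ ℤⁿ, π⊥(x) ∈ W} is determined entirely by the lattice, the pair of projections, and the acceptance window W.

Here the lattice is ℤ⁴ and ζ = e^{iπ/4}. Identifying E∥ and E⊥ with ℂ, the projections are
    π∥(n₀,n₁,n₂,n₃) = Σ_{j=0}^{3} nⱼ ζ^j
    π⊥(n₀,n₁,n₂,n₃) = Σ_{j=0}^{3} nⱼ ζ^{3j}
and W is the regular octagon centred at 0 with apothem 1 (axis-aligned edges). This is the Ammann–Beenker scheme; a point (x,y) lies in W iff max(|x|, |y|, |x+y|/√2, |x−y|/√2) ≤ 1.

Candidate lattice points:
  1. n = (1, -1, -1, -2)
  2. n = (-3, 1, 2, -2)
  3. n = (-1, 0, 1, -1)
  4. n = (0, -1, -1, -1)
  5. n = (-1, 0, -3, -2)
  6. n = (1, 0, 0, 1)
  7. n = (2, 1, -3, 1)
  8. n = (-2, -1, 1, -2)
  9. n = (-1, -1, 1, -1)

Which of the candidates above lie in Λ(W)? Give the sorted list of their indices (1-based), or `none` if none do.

4

Internal map: ζ^{3j} for j=0..3 gives (1,0), (−√2/2,√2/2), (0,−1), (√2/2,√2/2).
#1 (1, -1, -1, -2): internal (0.292893, -1.121320); octagon support 1.121320 vs apothem 1 → ∉ W
#2 (-3, 1, 2, -2): internal (-5.121320, -2.707107); octagon support 5.535534 vs apothem 1 → ∉ W
#3 (-1, 0, 1, -1): internal (-1.707107, -1.707107); octagon support 2.414214 vs apothem 1 → ∉ W
#4 (0, -1, -1, -1): internal (0.000000, -0.414214); octagon support 0.414214 vs apothem 1 → ∈ W
#5 (-1, 0, -3, -2): internal (-2.414214, 1.585786); octagon support 2.828427 vs apothem 1 → ∉ W
#6 (1, 0, 0, 1): internal (1.707107, 0.707107); octagon support 1.707107 vs apothem 1 → ∉ W
#7 (2, 1, -3, 1): internal (2.000000, 4.414214); octagon support 4.535534 vs apothem 1 → ∉ W
#8 (-2, -1, 1, -2): internal (-2.707107, -3.121320); octagon support 4.121320 vs apothem 1 → ∉ W
#9 (-1, -1, 1, -1): internal (-1.000000, -2.414214); octagon support 2.414214 vs apothem 1 → ∉ W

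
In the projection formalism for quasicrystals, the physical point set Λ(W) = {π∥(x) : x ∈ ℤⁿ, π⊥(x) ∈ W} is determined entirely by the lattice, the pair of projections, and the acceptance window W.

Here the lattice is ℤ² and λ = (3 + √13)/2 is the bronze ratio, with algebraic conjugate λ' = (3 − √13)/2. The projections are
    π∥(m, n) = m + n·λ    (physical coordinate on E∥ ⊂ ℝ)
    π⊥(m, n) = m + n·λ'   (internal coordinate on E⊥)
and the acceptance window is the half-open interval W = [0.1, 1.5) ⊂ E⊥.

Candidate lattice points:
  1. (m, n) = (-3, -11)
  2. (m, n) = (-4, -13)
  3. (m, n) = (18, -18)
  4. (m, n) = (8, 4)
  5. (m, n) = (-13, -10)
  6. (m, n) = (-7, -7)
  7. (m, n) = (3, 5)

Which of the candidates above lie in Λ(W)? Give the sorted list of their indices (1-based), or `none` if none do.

1, 7

Numerically λ ≈ 3.3028 and λ' = −1/λ ≈ -0.3028.
[1] lift (-3,-11): star map gives 0.3305; window check 0.1 ≤ 0.3305 < 1.5 is true → IN Λ
[2] lift (-4,-13): star map gives -0.0639; window check 0.1 ≤ -0.0639 < 1.5 is false → out
[3] lift (18,-18): star map gives 23.4500; window check 0.1 ≤ 23.4500 < 1.5 is false → out
[4] lift (8,4): star map gives 6.7889; window check 0.1 ≤ 6.7889 < 1.5 is false → out
[5] lift (-13,-10): star map gives -9.9722; window check 0.1 ≤ -9.9722 < 1.5 is false → out
[6] lift (-7,-7): star map gives -4.8806; window check 0.1 ≤ -4.8806 < 1.5 is false → out
[7] lift (3,5): star map gives 1.4861; window check 0.1 ≤ 1.4861 < 1.5 is true → IN Λ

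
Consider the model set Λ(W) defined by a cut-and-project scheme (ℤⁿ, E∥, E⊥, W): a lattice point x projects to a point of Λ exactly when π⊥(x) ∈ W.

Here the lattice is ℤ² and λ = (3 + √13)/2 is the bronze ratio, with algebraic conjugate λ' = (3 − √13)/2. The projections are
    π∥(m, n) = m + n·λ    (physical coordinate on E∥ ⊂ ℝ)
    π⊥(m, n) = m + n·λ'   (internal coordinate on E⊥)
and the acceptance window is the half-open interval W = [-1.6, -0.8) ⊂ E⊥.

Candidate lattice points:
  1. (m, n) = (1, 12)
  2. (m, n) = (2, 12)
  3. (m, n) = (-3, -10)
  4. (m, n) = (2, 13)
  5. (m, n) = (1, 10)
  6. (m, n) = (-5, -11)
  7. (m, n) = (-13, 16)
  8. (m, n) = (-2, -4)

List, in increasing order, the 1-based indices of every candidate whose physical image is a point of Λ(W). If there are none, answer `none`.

Compute λ' = (3−√13)/2 = -0.3028, so π⊥(m,n) = m -0.3028·n.
#1 (1,12): internal coord 1 + (12)·λ' = -2.6333; -2.6333 ∉ [-1.6, -0.8) → out
#2 (2,12): internal coord 2 + (12)·λ' = -1.6333; -1.6333 ∉ [-1.6, -0.8) → out
#3 (-3,-10): internal coord -3 + (-10)·λ' = +0.0278; +0.0278 ∉ [-1.6, -0.8) → out
#4 (2,13): internal coord 2 + (13)·λ' = -1.9361; -1.9361 ∉ [-1.6, -0.8) → out
#5 (1,10): internal coord 1 + (10)·λ' = -2.0278; -2.0278 ∉ [-1.6, -0.8) → out
#6 (-5,-11): internal coord -5 + (-11)·λ' = -1.6695; -1.6695 ∉ [-1.6, -0.8) → out
#7 (-13,16): internal coord -13 + (16)·λ' = -17.8444; -17.8444 ∉ [-1.6, -0.8) → out
#8 (-2,-4): internal coord -2 + (-4)·λ' = -0.7889; -0.7889 ∉ [-1.6, -0.8) → out

none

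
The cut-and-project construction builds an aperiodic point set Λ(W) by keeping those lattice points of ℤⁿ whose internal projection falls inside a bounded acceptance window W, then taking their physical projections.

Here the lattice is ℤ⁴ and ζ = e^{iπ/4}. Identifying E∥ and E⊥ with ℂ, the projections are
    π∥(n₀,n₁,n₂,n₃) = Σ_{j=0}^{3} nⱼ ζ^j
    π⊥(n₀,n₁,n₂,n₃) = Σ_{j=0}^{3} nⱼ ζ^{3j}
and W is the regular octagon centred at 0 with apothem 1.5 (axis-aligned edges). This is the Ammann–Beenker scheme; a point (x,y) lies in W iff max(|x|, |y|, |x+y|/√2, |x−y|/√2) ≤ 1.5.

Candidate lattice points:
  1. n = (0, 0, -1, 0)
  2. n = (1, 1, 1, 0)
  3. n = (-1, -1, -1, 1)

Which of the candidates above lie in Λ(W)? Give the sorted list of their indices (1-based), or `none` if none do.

With ζ = e^{iπ/4} the internal vectors are ζ^0,ζ^3,ζ^6,ζ^9.
candidate 1: n = (0, 0, -1, 0) → π⊥ ≈ (+0.0000, +1.0000); max(|x|,|y|,|x±y|/√2) = 1.0000 ≤ 1.5 ⇒ ∈ W
candidate 2: n = (1, 1, 1, 0) → π⊥ ≈ (+0.2929, -0.2929); max(|x|,|y|,|x±y|/√2) = 0.4142 ≤ 1.5 ⇒ ∈ W
candidate 3: n = (-1, -1, -1, 1) → π⊥ ≈ (+0.4142, +1.0000); max(|x|,|y|,|x±y|/√2) = 1.0000 ≤ 1.5 ⇒ ∈ W

1, 2, 3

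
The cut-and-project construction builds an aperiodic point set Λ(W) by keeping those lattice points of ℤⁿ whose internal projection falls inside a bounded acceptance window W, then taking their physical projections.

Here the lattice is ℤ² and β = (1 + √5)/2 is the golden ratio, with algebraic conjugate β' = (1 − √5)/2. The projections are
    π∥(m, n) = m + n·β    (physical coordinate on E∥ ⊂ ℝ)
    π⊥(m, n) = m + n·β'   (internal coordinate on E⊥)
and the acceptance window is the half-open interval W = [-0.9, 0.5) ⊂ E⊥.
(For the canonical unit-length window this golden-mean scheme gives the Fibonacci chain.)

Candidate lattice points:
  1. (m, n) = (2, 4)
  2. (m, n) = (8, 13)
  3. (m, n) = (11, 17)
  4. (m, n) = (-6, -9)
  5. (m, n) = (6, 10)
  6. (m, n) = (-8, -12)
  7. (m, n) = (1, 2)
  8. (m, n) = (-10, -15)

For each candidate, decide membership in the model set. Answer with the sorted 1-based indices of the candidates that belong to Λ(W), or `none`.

1, 2, 3, 4, 5, 6, 7, 8

Compute β' = (1−√5)/2 = -0.618034, so π⊥(m,n) = m -0.618034·n.
[1] lift (2,4): star map gives -0.472136; window check -0.9 ≤ -0.472136 < 0.5 is true → IN Λ
[2] lift (8,13): star map gives -0.034442; window check -0.9 ≤ -0.034442 < 0.5 is true → IN Λ
[3] lift (11,17): star map gives 0.493422; window check -0.9 ≤ 0.493422 < 0.5 is true → IN Λ
[4] lift (-6,-9): star map gives -0.437694; window check -0.9 ≤ -0.437694 < 0.5 is true → IN Λ
[5] lift (6,10): star map gives -0.180340; window check -0.9 ≤ -0.180340 < 0.5 is true → IN Λ
[6] lift (-8,-12): star map gives -0.583592; window check -0.9 ≤ -0.583592 < 0.5 is true → IN Λ
[7] lift (1,2): star map gives -0.236068; window check -0.9 ≤ -0.236068 < 0.5 is true → IN Λ
[8] lift (-10,-15): star map gives -0.729490; window check -0.9 ≤ -0.729490 < 0.5 is true → IN Λ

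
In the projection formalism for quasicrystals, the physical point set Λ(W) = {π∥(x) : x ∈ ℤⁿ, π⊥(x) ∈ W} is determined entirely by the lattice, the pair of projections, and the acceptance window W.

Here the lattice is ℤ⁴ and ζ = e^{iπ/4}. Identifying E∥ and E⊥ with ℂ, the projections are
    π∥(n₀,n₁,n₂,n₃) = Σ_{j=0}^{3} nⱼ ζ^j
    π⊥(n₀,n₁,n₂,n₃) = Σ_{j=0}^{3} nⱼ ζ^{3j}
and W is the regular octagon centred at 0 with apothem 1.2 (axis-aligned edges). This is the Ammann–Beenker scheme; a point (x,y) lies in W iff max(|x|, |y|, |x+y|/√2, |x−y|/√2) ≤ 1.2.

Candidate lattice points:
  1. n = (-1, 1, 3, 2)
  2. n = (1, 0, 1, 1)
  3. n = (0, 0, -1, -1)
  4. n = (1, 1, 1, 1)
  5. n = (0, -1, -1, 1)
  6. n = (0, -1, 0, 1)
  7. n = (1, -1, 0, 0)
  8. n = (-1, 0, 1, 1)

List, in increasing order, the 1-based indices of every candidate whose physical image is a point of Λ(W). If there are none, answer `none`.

π⊥(n) = n₀ + n₁ζ³ + n₂ζ⁶ + n₃ζ⁹ where ζ = e^{iπ/4}.
#1 (-1, 1, 3, 2): internal (-0.2929, -0.8787); octagon support 0.8787 vs apothem 1.2 → ∈ W
#2 (1, 0, 1, 1): internal (1.7071, -0.2929); octagon support 1.7071 vs apothem 1.2 → ∉ W
#3 (0, 0, -1, -1): internal (-0.7071, 0.2929); octagon support 0.7071 vs apothem 1.2 → ∈ W
#4 (1, 1, 1, 1): internal (1.0000, 0.4142); octagon support 1.0000 vs apothem 1.2 → ∈ W
#5 (0, -1, -1, 1): internal (1.4142, 1.0000); octagon support 1.7071 vs apothem 1.2 → ∉ W
#6 (0, -1, 0, 1): internal (1.4142, 0.0000); octagon support 1.4142 vs apothem 1.2 → ∉ W
#7 (1, -1, 0, 0): internal (1.7071, -0.7071); octagon support 1.7071 vs apothem 1.2 → ∉ W
#8 (-1, 0, 1, 1): internal (-0.2929, -0.2929); octagon support 0.4142 vs apothem 1.2 → ∈ W

1, 3, 4, 8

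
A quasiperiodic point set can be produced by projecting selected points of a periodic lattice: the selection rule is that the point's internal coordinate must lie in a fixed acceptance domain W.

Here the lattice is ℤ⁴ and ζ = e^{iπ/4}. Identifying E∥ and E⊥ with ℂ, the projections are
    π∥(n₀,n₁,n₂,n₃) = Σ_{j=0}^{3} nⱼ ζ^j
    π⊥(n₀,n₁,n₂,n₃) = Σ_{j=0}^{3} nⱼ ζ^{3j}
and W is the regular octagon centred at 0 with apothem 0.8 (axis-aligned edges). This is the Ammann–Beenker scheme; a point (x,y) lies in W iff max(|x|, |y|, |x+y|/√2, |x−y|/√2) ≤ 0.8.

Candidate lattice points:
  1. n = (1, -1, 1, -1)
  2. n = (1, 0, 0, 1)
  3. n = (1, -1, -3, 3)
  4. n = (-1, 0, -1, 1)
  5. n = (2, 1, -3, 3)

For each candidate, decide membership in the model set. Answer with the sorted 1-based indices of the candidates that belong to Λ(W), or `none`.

none

π⊥(n) = n₀ + n₁ζ³ + n₂ζ⁶ + n₃ζ⁹ where ζ = e^{iπ/4}.
#1 (1, -1, 1, -1): internal (1.00000, -2.41421); octagon support 2.41421 vs apothem 0.8 → ∉ W
#2 (1, 0, 0, 1): internal (1.70711, 0.70711); octagon support 1.70711 vs apothem 0.8 → ∉ W
#3 (1, -1, -3, 3): internal (3.82843, 4.41421); octagon support 5.82843 vs apothem 0.8 → ∉ W
#4 (-1, 0, -1, 1): internal (-0.29289, 1.70711); octagon support 1.70711 vs apothem 0.8 → ∉ W
#5 (2, 1, -3, 3): internal (3.41421, 5.82843); octagon support 6.53553 vs apothem 0.8 → ∉ W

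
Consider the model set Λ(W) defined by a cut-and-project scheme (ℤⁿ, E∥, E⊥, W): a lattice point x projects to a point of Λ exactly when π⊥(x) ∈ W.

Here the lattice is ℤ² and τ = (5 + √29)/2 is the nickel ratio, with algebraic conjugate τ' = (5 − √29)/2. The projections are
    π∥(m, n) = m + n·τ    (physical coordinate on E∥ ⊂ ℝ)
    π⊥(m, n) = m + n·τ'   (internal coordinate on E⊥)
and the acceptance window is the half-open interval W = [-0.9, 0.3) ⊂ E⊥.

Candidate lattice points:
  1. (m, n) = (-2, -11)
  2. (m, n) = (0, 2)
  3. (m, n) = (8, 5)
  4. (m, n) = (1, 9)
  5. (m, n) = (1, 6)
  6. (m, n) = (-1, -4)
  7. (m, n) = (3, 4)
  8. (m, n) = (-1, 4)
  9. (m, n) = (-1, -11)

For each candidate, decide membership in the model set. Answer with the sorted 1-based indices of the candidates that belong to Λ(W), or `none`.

1, 2, 4, 5, 6

τ' = (5−√29)/2 ≈ -0.19258.
#1 (-2,-11): internal coord -2 + (-11)·τ' = +0.11841; +0.11841 ∈ [-0.9, 0.3) → IN Λ
#2 (0,2): internal coord 0 + (2)·τ' = -0.38516; -0.38516 ∈ [-0.9, 0.3) → IN Λ
#3 (8,5): internal coord 8 + (5)·τ' = +7.03709; +7.03709 ∉ [-0.9, 0.3) → out
#4 (1,9): internal coord 1 + (9)·τ' = -0.73324; -0.73324 ∈ [-0.9, 0.3) → IN Λ
#5 (1,6): internal coord 1 + (6)·τ' = -0.15549; -0.15549 ∈ [-0.9, 0.3) → IN Λ
#6 (-1,-4): internal coord -1 + (-4)·τ' = -0.22967; -0.22967 ∈ [-0.9, 0.3) → IN Λ
#7 (3,4): internal coord 3 + (4)·τ' = +2.22967; +2.22967 ∉ [-0.9, 0.3) → out
#8 (-1,4): internal coord -1 + (4)·τ' = -1.77033; -1.77033 ∉ [-0.9, 0.3) → out
#9 (-1,-11): internal coord -1 + (-11)·τ' = +1.11841; +1.11841 ∉ [-0.9, 0.3) → out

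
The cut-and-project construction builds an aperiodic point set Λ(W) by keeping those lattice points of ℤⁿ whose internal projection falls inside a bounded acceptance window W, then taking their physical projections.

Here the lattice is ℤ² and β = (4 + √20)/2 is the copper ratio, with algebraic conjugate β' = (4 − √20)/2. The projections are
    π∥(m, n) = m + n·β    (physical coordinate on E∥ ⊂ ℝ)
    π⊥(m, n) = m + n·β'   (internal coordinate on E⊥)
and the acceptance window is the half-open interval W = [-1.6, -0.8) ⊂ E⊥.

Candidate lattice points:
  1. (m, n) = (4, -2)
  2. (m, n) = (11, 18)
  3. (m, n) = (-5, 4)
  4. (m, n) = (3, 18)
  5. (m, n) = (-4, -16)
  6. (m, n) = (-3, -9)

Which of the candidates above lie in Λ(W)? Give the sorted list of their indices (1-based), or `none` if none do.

4, 6

Numerically β ≈ 4.236068 and β' = −1/β ≈ -0.236068.
candidate 1: (m,n)=(4,-2) → π∥ = 4-2·β ≈ -4.472136, π⊥ = 4-2·β' ≈ 4.472136 ∉ [-1.6, -0.8) ⇒ out
candidate 2: (m,n)=(11,18) → π∥ = 11+18·β ≈ 87.249224, π⊥ = 11+18·β' ≈ 6.750776 ∉ [-1.6, -0.8) ⇒ out
candidate 3: (m,n)=(-5,4) → π∥ = -5+4·β ≈ 11.944272, π⊥ = -5+4·β' ≈ -5.944272 ∉ [-1.6, -0.8) ⇒ out
candidate 4: (m,n)=(3,18) → π∥ = 3+18·β ≈ 79.249224, π⊥ = 3+18·β' ≈ -1.249224 ∈ [-1.6, -0.8) ⇒ IN Λ
candidate 5: (m,n)=(-4,-16) → π∥ = -4-16·β ≈ -71.777088, π⊥ = -4-16·β' ≈ -0.222912 ∉ [-1.6, -0.8) ⇒ out
candidate 6: (m,n)=(-3,-9) → π∥ = -3-9·β ≈ -41.124612, π⊥ = -3-9·β' ≈ -0.875388 ∈ [-1.6, -0.8) ⇒ IN Λ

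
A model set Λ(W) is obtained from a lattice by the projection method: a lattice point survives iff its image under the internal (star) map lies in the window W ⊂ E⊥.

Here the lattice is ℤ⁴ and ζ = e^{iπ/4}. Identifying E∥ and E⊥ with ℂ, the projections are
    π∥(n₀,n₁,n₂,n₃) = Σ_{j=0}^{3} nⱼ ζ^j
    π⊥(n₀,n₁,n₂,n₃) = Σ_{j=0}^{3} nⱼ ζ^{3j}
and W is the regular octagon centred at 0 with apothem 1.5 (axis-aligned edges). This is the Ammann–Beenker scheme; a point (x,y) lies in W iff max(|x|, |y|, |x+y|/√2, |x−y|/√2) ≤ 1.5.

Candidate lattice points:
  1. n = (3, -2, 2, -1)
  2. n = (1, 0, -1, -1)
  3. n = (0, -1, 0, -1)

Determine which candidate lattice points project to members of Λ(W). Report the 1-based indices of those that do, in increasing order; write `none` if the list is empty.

2, 3

π⊥(n) = n₀ + n₁ζ³ + n₂ζ⁶ + n₃ζ⁹ where ζ = e^{iπ/4}.
#1 (3, -2, 2, -1): internal (3.70711, -4.12132); octagon support 5.53553 vs apothem 1.5 → ∉ W
#2 (1, 0, -1, -1): internal (0.29289, 0.29289); octagon support 0.41421 vs apothem 1.5 → ∈ W
#3 (0, -1, 0, -1): internal (0.00000, -1.41421); octagon support 1.41421 vs apothem 1.5 → ∈ W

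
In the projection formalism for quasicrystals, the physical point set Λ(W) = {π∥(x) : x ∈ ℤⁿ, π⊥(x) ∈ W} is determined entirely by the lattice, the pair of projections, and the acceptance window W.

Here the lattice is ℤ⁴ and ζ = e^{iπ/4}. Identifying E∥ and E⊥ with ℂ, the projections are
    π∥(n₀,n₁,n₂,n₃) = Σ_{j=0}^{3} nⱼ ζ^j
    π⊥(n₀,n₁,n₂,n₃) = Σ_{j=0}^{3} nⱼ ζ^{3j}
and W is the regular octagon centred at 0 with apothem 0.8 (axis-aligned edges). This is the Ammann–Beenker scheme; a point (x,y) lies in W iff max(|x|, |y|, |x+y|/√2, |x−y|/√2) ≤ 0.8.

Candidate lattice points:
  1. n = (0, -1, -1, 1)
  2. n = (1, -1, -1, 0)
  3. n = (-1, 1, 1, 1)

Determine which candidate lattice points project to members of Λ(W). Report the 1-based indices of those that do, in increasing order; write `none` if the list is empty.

Internal map: ζ^{3j} for j=0..3 gives (1,0), (−√2/2,√2/2), (0,−1), (√2/2,√2/2).
#1 (0, -1, -1, 1): internal (1.41421, 1.00000); octagon support 1.70711 vs apothem 0.8 → ∉ W
#2 (1, -1, -1, 0): internal (1.70711, 0.29289); octagon support 1.70711 vs apothem 0.8 → ∉ W
#3 (-1, 1, 1, 1): internal (-1.00000, 0.41421); octagon support 1.00000 vs apothem 0.8 → ∉ W

none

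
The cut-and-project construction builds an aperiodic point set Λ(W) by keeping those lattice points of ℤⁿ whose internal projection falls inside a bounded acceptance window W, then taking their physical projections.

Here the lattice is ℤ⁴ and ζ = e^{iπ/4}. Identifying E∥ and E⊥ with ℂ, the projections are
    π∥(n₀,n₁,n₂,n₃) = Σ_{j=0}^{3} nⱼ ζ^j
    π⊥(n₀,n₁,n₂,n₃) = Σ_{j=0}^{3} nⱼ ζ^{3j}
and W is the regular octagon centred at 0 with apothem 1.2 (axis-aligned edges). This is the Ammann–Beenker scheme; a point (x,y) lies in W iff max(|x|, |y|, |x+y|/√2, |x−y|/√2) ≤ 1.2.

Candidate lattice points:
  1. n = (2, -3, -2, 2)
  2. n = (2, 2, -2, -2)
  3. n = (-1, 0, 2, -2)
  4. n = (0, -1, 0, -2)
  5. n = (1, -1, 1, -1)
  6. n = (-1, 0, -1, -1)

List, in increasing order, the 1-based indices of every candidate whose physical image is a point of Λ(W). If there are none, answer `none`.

With ζ = e^{iπ/4} the internal vectors are ζ^0,ζ^3,ζ^6,ζ^9.
#1 (2, -3, -2, 2): internal (5.53553, 1.29289); octagon support 5.53553 vs apothem 1.2 → ∉ W
#2 (2, 2, -2, -2): internal (-0.82843, 2.00000); octagon support 2.00000 vs apothem 1.2 → ∉ W
#3 (-1, 0, 2, -2): internal (-2.41421, -3.41421); octagon support 4.12132 vs apothem 1.2 → ∉ W
#4 (0, -1, 0, -2): internal (-0.70711, -2.12132); octagon support 2.12132 vs apothem 1.2 → ∉ W
#5 (1, -1, 1, -1): internal (1.00000, -2.41421); octagon support 2.41421 vs apothem 1.2 → ∉ W
#6 (-1, 0, -1, -1): internal (-1.70711, 0.29289); octagon support 1.70711 vs apothem 1.2 → ∉ W

none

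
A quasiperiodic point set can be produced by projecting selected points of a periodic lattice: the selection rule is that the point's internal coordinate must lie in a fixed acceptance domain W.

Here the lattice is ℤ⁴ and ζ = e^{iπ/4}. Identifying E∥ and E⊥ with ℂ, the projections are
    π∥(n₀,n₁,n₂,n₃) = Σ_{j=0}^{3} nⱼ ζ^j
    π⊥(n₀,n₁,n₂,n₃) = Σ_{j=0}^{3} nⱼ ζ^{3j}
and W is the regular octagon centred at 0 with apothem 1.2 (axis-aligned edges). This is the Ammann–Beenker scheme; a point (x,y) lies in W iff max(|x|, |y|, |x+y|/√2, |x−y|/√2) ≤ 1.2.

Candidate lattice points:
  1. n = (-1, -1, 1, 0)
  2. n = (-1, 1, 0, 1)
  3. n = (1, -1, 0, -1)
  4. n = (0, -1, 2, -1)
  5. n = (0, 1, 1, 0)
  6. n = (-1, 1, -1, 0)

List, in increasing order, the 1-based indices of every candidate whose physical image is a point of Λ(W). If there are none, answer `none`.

π⊥(n) = n₀ + n₁ζ³ + n₂ζ⁶ + n₃ζ⁹ where ζ = e^{iπ/4}.
candidate 1: n = (-1, -1, 1, 0) → π⊥ ≈ (-0.29289, -1.70711); max(|x|,|y|,|x±y|/√2) = 1.70711 > 1.2 ⇒ ∉ W
candidate 2: n = (-1, 1, 0, 1) → π⊥ ≈ (-1.00000, +1.41421); max(|x|,|y|,|x±y|/√2) = 1.70711 > 1.2 ⇒ ∉ W
candidate 3: n = (1, -1, 0, -1) → π⊥ ≈ (+1.00000, -1.41421); max(|x|,|y|,|x±y|/√2) = 1.70711 > 1.2 ⇒ ∉ W
candidate 4: n = (0, -1, 2, -1) → π⊥ ≈ (+0.00000, -3.41421); max(|x|,|y|,|x±y|/√2) = 3.41421 > 1.2 ⇒ ∉ W
candidate 5: n = (0, 1, 1, 0) → π⊥ ≈ (-0.70711, -0.29289); max(|x|,|y|,|x±y|/√2) = 0.70711 ≤ 1.2 ⇒ ∈ W
candidate 6: n = (-1, 1, -1, 0) → π⊥ ≈ (-1.70711, +1.70711); max(|x|,|y|,|x±y|/√2) = 2.41421 > 1.2 ⇒ ∉ W

5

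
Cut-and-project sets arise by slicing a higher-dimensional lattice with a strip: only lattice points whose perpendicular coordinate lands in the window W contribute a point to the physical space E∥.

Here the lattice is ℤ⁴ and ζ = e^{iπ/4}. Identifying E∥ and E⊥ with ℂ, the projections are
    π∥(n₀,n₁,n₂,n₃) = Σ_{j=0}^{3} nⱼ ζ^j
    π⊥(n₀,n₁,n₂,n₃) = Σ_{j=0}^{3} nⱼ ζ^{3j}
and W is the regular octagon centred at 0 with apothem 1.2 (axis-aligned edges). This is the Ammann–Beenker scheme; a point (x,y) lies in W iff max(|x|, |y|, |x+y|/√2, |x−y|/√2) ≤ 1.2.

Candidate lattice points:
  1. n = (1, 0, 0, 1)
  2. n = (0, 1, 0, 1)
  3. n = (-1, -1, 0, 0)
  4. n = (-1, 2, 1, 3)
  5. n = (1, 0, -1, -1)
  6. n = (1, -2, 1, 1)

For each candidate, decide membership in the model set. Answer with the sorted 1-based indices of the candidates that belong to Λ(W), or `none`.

π⊥(n) = n₀ + n₁ζ³ + n₂ζ⁶ + n₃ζ⁹ where ζ = e^{iπ/4}.
candidate 1: n = (1, 0, 0, 1) → π⊥ ≈ (+1.7071, +0.7071); max(|x|,|y|,|x±y|/√2) = 1.7071 > 1.2 ⇒ ∉ W
candidate 2: n = (0, 1, 0, 1) → π⊥ ≈ (+0.0000, +1.4142); max(|x|,|y|,|x±y|/√2) = 1.4142 > 1.2 ⇒ ∉ W
candidate 3: n = (-1, -1, 0, 0) → π⊥ ≈ (-0.2929, -0.7071); max(|x|,|y|,|x±y|/√2) = 0.7071 ≤ 1.2 ⇒ ∈ W
candidate 4: n = (-1, 2, 1, 3) → π⊥ ≈ (-0.2929, +2.5355); max(|x|,|y|,|x±y|/√2) = 2.5355 > 1.2 ⇒ ∉ W
candidate 5: n = (1, 0, -1, -1) → π⊥ ≈ (+0.2929, +0.2929); max(|x|,|y|,|x±y|/√2) = 0.4142 ≤ 1.2 ⇒ ∈ W
candidate 6: n = (1, -2, 1, 1) → π⊥ ≈ (+3.1213, -1.7071); max(|x|,|y|,|x±y|/√2) = 3.4142 > 1.2 ⇒ ∉ W

3, 5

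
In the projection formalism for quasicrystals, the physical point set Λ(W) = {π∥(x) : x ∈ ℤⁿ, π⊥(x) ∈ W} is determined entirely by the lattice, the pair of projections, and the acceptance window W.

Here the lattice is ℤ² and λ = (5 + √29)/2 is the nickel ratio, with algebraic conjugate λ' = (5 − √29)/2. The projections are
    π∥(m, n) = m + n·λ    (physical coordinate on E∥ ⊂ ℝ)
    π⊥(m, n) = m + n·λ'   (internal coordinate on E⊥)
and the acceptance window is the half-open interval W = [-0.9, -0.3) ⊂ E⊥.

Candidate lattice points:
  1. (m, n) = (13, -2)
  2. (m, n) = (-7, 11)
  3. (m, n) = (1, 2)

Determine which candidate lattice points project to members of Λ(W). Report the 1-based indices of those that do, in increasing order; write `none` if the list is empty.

none

Numerically λ ≈ 5.19258 and λ' = −1/λ ≈ -0.19258.
[1] lift (13,-2): star map gives 13.38516; window check -0.9 ≤ 13.38516 < -0.3 is false → out
[2] lift (-7,11): star map gives -9.11841; window check -0.9 ≤ -9.11841 < -0.3 is false → out
[3] lift (1,2): star map gives 0.61484; window check -0.9 ≤ 0.61484 < -0.3 is false → out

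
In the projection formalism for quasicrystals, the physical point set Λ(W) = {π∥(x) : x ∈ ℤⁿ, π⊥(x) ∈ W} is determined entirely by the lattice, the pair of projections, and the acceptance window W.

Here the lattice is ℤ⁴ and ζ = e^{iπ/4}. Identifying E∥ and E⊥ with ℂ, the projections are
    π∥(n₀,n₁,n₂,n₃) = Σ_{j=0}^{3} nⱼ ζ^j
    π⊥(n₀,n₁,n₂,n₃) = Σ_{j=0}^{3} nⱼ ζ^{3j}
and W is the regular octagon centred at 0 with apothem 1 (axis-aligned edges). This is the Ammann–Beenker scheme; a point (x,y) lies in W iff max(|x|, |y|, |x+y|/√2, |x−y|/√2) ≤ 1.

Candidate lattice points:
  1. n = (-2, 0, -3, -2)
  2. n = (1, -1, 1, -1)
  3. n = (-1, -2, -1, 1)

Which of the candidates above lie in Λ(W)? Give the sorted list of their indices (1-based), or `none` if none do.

none

Internal map: ζ^{3j} for j=0..3 gives (1,0), (−√2/2,√2/2), (0,−1), (√2/2,√2/2).
candidate 1: n = (-2, 0, -3, -2) → π⊥ ≈ (-3.4142, +1.5858); max(|x|,|y|,|x±y|/√2) = 3.5355 > 1 ⇒ ∉ W
candidate 2: n = (1, -1, 1, -1) → π⊥ ≈ (+1.0000, -2.4142); max(|x|,|y|,|x±y|/√2) = 2.4142 > 1 ⇒ ∉ W
candidate 3: n = (-1, -2, -1, 1) → π⊥ ≈ (+1.1213, +0.2929); max(|x|,|y|,|x±y|/√2) = 1.1213 > 1 ⇒ ∉ W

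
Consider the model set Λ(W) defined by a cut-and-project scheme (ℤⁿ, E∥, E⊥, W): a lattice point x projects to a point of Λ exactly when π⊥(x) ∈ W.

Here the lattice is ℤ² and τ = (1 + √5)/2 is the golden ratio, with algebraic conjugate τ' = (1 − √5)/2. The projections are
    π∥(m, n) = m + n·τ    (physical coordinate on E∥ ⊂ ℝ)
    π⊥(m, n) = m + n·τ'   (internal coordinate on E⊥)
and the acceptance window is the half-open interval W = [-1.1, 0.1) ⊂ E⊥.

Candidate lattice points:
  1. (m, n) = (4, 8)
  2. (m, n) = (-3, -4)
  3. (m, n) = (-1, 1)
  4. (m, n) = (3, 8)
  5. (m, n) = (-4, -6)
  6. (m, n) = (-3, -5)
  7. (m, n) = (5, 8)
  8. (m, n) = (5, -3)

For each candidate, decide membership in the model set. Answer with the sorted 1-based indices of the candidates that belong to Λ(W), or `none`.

1, 2, 5, 6, 7

Compute τ' = (1−√5)/2 = -0.6180, so π⊥(m,n) = m -0.6180·n.
candidate 1: (m,n)=(4,8) → π∥ = 4+8·τ ≈ 16.9443, π⊥ = 4+8·τ' ≈ -0.9443 ∈ [-1.1, 0.1) ⇒ IN Λ
candidate 2: (m,n)=(-3,-4) → π∥ = -3-4·τ ≈ -9.4721, π⊥ = -3-4·τ' ≈ -0.5279 ∈ [-1.1, 0.1) ⇒ IN Λ
candidate 3: (m,n)=(-1,1) → π∥ = -1+1·τ ≈ 0.6180, π⊥ = -1+1·τ' ≈ -1.6180 ∉ [-1.1, 0.1) ⇒ out
candidate 4: (m,n)=(3,8) → π∥ = 3+8·τ ≈ 15.9443, π⊥ = 3+8·τ' ≈ -1.9443 ∉ [-1.1, 0.1) ⇒ out
candidate 5: (m,n)=(-4,-6) → π∥ = -4-6·τ ≈ -13.7082, π⊥ = -4-6·τ' ≈ -0.2918 ∈ [-1.1, 0.1) ⇒ IN Λ
candidate 6: (m,n)=(-3,-5) → π∥ = -3-5·τ ≈ -11.0902, π⊥ = -3-5·τ' ≈ 0.0902 ∈ [-1.1, 0.1) ⇒ IN Λ
candidate 7: (m,n)=(5,8) → π∥ = 5+8·τ ≈ 17.9443, π⊥ = 5+8·τ' ≈ 0.0557 ∈ [-1.1, 0.1) ⇒ IN Λ
candidate 8: (m,n)=(5,-3) → π∥ = 5-3·τ ≈ 0.1459, π⊥ = 5-3·τ' ≈ 6.8541 ∉ [-1.1, 0.1) ⇒ out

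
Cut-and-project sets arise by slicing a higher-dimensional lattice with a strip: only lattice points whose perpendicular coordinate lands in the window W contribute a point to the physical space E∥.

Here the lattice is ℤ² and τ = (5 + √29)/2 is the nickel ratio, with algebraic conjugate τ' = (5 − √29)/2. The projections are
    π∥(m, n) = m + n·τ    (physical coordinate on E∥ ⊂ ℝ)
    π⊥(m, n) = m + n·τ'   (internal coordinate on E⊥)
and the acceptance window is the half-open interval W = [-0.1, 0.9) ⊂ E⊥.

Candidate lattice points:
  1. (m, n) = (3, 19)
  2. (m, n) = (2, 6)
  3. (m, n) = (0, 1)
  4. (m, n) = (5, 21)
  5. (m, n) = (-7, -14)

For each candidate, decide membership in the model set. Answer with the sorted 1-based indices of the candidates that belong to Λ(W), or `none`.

τ' = (5−√29)/2 ≈ -0.1926.
candidate 1: (m,n)=(3,19) → π∥ = 3+19·τ ≈ 101.6591, π⊥ = 3+19·τ' ≈ -0.6591 ∉ [-0.1, 0.9) ⇒ out
candidate 2: (m,n)=(2,6) → π∥ = 2+6·τ ≈ 33.1555, π⊥ = 2+6·τ' ≈ 0.8445 ∈ [-0.1, 0.9) ⇒ IN Λ
candidate 3: (m,n)=(0,1) → π∥ = 0+1·τ ≈ 5.1926, π⊥ = 0+1·τ' ≈ -0.1926 ∉ [-0.1, 0.9) ⇒ out
candidate 4: (m,n)=(5,21) → π∥ = 5+21·τ ≈ 114.0442, π⊥ = 5+21·τ' ≈ 0.9558 ∉ [-0.1, 0.9) ⇒ out
candidate 5: (m,n)=(-7,-14) → π∥ = -7-14·τ ≈ -79.6962, π⊥ = -7-14·τ' ≈ -4.3038 ∉ [-0.1, 0.9) ⇒ out

2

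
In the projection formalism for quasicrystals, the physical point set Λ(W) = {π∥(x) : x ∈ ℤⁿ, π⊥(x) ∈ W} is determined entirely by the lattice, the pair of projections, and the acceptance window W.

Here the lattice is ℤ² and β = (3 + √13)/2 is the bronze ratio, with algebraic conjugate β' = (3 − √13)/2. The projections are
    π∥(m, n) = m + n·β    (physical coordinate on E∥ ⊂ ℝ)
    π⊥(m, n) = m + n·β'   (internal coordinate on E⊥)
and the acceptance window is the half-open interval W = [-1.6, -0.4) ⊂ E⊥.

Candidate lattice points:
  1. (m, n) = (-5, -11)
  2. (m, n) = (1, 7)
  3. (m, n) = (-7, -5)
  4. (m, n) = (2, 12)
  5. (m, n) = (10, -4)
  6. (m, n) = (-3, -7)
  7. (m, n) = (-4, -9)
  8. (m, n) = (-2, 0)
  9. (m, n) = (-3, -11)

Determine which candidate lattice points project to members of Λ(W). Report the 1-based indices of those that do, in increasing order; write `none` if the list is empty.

2, 6, 7

Compute β' = (3−√13)/2 = -0.30278, so π⊥(m,n) = m -0.30278·n.
[1] lift (-5,-11): star map gives -1.66947; window check -1.6 ≤ -1.66947 < -0.4 is false → out
[2] lift (1,7): star map gives -1.11943; window check -1.6 ≤ -1.11943 < -0.4 is true → IN Λ
[3] lift (-7,-5): star map gives -5.48612; window check -1.6 ≤ -5.48612 < -0.4 is false → out
[4] lift (2,12): star map gives -1.63331; window check -1.6 ≤ -1.63331 < -0.4 is false → out
[5] lift (10,-4): star map gives 11.21110; window check -1.6 ≤ 11.21110 < -0.4 is false → out
[6] lift (-3,-7): star map gives -0.88057; window check -1.6 ≤ -0.88057 < -0.4 is true → IN Λ
[7] lift (-4,-9): star map gives -1.27502; window check -1.6 ≤ -1.27502 < -0.4 is true → IN Λ
[8] lift (-2,0): star map gives -2.00000; window check -1.6 ≤ -2.00000 < -0.4 is false → out
[9] lift (-3,-11): star map gives 0.33053; window check -1.6 ≤ 0.33053 < -0.4 is false → out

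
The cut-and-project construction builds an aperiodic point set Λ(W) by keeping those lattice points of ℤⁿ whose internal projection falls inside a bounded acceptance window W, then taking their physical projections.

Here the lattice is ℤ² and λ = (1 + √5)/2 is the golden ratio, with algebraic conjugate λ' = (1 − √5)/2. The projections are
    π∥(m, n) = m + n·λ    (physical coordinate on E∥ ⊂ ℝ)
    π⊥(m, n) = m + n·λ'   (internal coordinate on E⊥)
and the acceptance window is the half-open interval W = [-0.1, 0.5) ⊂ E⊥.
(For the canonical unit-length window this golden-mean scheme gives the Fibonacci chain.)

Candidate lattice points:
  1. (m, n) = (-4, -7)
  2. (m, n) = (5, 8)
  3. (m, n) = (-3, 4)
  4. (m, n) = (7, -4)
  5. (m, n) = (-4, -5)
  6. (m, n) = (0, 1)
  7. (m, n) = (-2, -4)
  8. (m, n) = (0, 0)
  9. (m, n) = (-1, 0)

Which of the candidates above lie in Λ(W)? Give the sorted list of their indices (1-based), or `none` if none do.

λ' = (1−√5)/2 ≈ -0.618034.
[1] lift (-4,-7): star map gives 0.326238; window check -0.1 ≤ 0.326238 < 0.5 is true → IN Λ
[2] lift (5,8): star map gives 0.055728; window check -0.1 ≤ 0.055728 < 0.5 is true → IN Λ
[3] lift (-3,4): star map gives -5.472136; window check -0.1 ≤ -5.472136 < 0.5 is false → out
[4] lift (7,-4): star map gives 9.472136; window check -0.1 ≤ 9.472136 < 0.5 is false → out
[5] lift (-4,-5): star map gives -0.909830; window check -0.1 ≤ -0.909830 < 0.5 is false → out
[6] lift (0,1): star map gives -0.618034; window check -0.1 ≤ -0.618034 < 0.5 is false → out
[7] lift (-2,-4): star map gives 0.472136; window check -0.1 ≤ 0.472136 < 0.5 is true → IN Λ
[8] lift (0,0): star map gives 0.000000; window check -0.1 ≤ 0.000000 < 0.5 is true → IN Λ
[9] lift (-1,0): star map gives -1.000000; window check -0.1 ≤ -1.000000 < 0.5 is false → out

1, 2, 7, 8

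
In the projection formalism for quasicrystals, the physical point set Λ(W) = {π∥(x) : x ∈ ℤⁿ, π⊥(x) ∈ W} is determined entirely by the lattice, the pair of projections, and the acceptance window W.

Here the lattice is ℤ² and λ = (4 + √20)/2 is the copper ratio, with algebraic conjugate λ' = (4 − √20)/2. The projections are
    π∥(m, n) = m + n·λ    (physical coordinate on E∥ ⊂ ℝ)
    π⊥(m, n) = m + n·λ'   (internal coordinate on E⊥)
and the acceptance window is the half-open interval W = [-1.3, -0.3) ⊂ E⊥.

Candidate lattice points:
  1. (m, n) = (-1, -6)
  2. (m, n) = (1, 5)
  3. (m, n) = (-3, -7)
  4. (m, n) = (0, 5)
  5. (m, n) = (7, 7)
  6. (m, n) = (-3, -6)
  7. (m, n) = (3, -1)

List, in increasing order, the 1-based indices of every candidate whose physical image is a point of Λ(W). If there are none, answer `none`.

4

λ' = (4−√20)/2 ≈ -0.236068.
candidate 1: (m,n)=(-1,-6) → π∥ = -1-6·λ ≈ -26.416408, π⊥ = -1-6·λ' ≈ 0.416408 ∉ [-1.3, -0.3) ⇒ out
candidate 2: (m,n)=(1,5) → π∥ = 1+5·λ ≈ 22.180340, π⊥ = 1+5·λ' ≈ -0.180340 ∉ [-1.3, -0.3) ⇒ out
candidate 3: (m,n)=(-3,-7) → π∥ = -3-7·λ ≈ -32.652476, π⊥ = -3-7·λ' ≈ -1.347524 ∉ [-1.3, -0.3) ⇒ out
candidate 4: (m,n)=(0,5) → π∥ = 0+5·λ ≈ 21.180340, π⊥ = 0+5·λ' ≈ -1.180340 ∈ [-1.3, -0.3) ⇒ IN Λ
candidate 5: (m,n)=(7,7) → π∥ = 7+7·λ ≈ 36.652476, π⊥ = 7+7·λ' ≈ 5.347524 ∉ [-1.3, -0.3) ⇒ out
candidate 6: (m,n)=(-3,-6) → π∥ = -3-6·λ ≈ -28.416408, π⊥ = -3-6·λ' ≈ -1.583592 ∉ [-1.3, -0.3) ⇒ out
candidate 7: (m,n)=(3,-1) → π∥ = 3-1·λ ≈ -1.236068, π⊥ = 3-1·λ' ≈ 3.236068 ∉ [-1.3, -0.3) ⇒ out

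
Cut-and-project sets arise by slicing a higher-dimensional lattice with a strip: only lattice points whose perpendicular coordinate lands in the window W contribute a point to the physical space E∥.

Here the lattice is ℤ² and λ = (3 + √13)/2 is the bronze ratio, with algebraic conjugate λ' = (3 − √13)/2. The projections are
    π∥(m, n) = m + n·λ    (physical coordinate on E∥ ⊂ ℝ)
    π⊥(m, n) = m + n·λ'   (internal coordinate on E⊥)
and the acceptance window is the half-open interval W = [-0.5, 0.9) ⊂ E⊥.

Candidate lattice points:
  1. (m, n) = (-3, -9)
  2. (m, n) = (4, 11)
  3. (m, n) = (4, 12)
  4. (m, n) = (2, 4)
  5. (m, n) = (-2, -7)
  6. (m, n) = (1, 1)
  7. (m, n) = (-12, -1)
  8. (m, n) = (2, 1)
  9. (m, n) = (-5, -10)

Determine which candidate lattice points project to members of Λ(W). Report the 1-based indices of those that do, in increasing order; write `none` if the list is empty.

1, 2, 3, 4, 5, 6

Numerically λ ≈ 3.302776 and λ' = −1/λ ≈ -0.302776.
[1] lift (-3,-9): star map gives -0.275019; window check -0.5 ≤ -0.275019 < 0.9 is true → IN Λ
[2] lift (4,11): star map gives 0.669468; window check -0.5 ≤ 0.669468 < 0.9 is true → IN Λ
[3] lift (4,12): star map gives 0.366692; window check -0.5 ≤ 0.366692 < 0.9 is true → IN Λ
[4] lift (2,4): star map gives 0.788897; window check -0.5 ≤ 0.788897 < 0.9 is true → IN Λ
[5] lift (-2,-7): star map gives 0.119429; window check -0.5 ≤ 0.119429 < 0.9 is true → IN Λ
[6] lift (1,1): star map gives 0.697224; window check -0.5 ≤ 0.697224 < 0.9 is true → IN Λ
[7] lift (-12,-1): star map gives -11.697224; window check -0.5 ≤ -11.697224 < 0.9 is false → out
[8] lift (2,1): star map gives 1.697224; window check -0.5 ≤ 1.697224 < 0.9 is false → out
[9] lift (-5,-10): star map gives -1.972244; window check -0.5 ≤ -1.972244 < 0.9 is false → out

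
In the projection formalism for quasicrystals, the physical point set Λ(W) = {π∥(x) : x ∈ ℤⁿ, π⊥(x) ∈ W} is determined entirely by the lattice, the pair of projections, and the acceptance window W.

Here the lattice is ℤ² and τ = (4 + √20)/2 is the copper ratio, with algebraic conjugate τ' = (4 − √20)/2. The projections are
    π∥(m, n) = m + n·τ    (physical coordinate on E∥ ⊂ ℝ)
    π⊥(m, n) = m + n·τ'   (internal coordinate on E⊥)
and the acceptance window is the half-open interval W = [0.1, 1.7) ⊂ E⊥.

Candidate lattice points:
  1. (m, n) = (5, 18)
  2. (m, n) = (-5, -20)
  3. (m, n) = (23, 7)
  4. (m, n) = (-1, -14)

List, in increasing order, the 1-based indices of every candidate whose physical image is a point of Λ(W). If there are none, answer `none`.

1

Numerically τ ≈ 4.236068 and τ' = −1/τ ≈ -0.236068.
#1 (5,18): internal coord 5 + (18)·τ' = +0.750776; +0.750776 ∈ [0.1, 1.7) → IN Λ
#2 (-5,-20): internal coord -5 + (-20)·τ' = -0.278640; -0.278640 ∉ [0.1, 1.7) → out
#3 (23,7): internal coord 23 + (7)·τ' = +21.347524; +21.347524 ∉ [0.1, 1.7) → out
#4 (-1,-14): internal coord -1 + (-14)·τ' = +2.304952; +2.304952 ∉ [0.1, 1.7) → out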